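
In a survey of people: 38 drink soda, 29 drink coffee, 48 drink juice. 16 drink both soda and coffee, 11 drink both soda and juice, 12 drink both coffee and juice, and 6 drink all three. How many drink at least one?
|A∪B∪C| = 38+29+48-16-11-12+6 = 82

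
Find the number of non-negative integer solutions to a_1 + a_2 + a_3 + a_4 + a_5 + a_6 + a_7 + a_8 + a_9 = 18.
C(18+9-1, 9-1) = C(26, 8) = 1562275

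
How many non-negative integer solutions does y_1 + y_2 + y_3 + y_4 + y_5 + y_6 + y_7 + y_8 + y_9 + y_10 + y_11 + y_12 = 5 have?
C(5+12-1, 12-1) = C(16, 11) = 4368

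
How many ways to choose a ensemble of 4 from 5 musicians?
C(5,4) = 5!/(4!×1!) = 5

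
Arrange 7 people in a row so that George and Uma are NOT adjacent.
Total - adjacent = 7! - (7-1)!×2 = 5040 - 1440 = 3600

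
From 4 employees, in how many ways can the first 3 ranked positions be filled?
P(4,3) = 4!/(4-3)! = 24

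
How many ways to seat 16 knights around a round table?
Circular: fix one position, arrange the rest. (16-1)! = 1307674368000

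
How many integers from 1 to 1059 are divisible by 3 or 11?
⌊1059/3⌋ + ⌊1059/11⌋ - ⌊1059/33⌋ = 353 + 96 - 32 = 417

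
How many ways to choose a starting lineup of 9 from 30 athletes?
C(30,9) = 30!/(9!×21!) = 14307150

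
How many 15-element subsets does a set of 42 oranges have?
C(42,15) = 42!/(15!×27!) = 98672427616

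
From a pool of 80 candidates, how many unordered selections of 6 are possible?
C(80,6) = 80!/(6!×74!) = 300500200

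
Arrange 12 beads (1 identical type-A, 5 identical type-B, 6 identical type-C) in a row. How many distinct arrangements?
12! / (1! × 5! × 6!) = 5544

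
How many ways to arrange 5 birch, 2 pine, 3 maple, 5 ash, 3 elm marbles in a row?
18! / (5! × 2! × 3! × 5! × 3!) = 6175128960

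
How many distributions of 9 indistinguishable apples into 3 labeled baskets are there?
C(9+3-1, 3-1) = C(11, 2) = 55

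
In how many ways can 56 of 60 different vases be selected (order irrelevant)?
C(60,56) = 60!/(56!×4!) = 487635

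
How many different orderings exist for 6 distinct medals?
6! = 720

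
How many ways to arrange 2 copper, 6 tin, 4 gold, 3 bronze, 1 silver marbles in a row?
16! / (2! × 6! × 4! × 3! × 1!) = 100900800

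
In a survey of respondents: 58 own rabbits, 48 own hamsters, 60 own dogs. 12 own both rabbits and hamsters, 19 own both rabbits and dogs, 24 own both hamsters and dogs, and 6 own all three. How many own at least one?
|A∪B∪C| = 58+48+60-12-19-24+6 = 117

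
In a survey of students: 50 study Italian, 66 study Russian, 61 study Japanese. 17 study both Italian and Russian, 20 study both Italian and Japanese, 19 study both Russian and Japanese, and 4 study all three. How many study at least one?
|A∪B∪C| = 50+66+61-17-20-19+4 = 125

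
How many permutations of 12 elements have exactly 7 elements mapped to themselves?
Choose the 7 fixed points C(12,7) = 792, derange the rest: !5 = Σ_{j=0}^{5} (-1)^j·5!/j! = 120 - 120 + 60 - 20 + 5 - 1 = 44. Product = 792 × 44 = 34848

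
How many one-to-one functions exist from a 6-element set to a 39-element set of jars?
P(39,6) = 39!/(39-6)! = 2349088560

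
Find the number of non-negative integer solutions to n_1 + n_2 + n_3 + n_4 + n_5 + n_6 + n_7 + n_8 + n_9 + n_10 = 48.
C(48+10-1, 10-1) = C(57, 9) = 8996462475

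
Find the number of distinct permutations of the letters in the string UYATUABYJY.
10! / (1! × 2! × 2! × 3! × 1! × 1!) = 151200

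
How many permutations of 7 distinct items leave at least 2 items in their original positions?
Exactly j fixed points: C(7,j)·!(7-j); sum over j ≥ 2 (derangement numbers via !m = (m-1)·(!(m-1) + !(m-2)): !0..!5 = 1, 0, 1, 2, 9, 44). Σ_{j=2}^{7} C(7,j)·!(7-j) = C(7,2)·!5 + C(7,3)·!4 + C(7,4)·!3 + C(7,5)·!2 + C(7,6)·!1 + C(7,7)·!0 = 21·44 + 35·9 + 35·2 + 21·1 + 7·0 + 1·1 = 1331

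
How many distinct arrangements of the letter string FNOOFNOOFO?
10! / (5! × 3! × 2!) = 2520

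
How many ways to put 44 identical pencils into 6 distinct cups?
C(44+6-1, 6-1) = C(49, 5) = 1906884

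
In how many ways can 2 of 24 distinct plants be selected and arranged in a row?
P(24,2) = 24!/(24-2)! = 552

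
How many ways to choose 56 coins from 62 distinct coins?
C(62,56) = 62!/(56!×6!) = 61474519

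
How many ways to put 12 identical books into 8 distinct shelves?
C(12+8-1, 8-1) = C(19, 7) = 50388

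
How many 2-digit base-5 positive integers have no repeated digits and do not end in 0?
Last digit: 4 nonzero choices. First digit: 3 (nonzero, ≠last). Middle 0: P(3,0) = 1. Total = 12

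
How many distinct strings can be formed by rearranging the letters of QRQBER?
6! / (2! × 2! × 1! × 1!) = 180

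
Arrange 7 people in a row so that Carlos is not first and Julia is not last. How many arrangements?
By inclusion-exclusion: 7! - 2×(7-1)! + (7-2)! = 5040 - 1440 + 120 = 3720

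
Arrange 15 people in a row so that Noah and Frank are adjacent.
Treat as block: (15-1)! × 2! = 87178291200 × 2 = 174356582400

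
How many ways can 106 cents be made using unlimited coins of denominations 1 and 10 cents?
Coefficient of x^106 in 1/(1-x^1) · 1/(1-x^10). Use j coins of 10 for j = 0..⌊106/10⌋ = 10, the rest in 1s: 10 + 1 = 11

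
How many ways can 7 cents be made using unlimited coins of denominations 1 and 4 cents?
Coefficient of x^7 in 1/(1-x^1) · 1/(1-x^4). Use j coins of 4 for j = 0..⌊7/4⌋ = 1, the rest in 1s: 1 + 1 = 2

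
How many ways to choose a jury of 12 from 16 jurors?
C(16,12) = 16!/(12!×4!) = 1820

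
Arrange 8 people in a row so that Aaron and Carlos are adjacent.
Treat as block: (8-1)! × 2! = 5040 × 2 = 10080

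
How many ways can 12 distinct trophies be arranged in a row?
12! = 479001600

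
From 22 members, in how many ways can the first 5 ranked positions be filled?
P(22,5) = 22!/(22-5)! = 3160080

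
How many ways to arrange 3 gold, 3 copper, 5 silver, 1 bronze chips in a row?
12! / (3! × 3! × 5! × 1!) = 110880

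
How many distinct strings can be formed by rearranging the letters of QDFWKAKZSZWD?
12! / (1! × 2! × 2! × 2! × 1! × 1! × 2! × 1!) = 29937600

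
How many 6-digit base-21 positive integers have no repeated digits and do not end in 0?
Last digit: 20 nonzero choices. First digit: 19 (nonzero, ≠last). Middle 4: P(19,4) = 93024. Total = 35349120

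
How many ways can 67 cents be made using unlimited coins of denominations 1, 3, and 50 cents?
Coefficient of x^67 in 1/(1-x^1) · 1/(1-x^3) · 1/(1-x^50). Case on j = number of 50-cent coins (j = 0..1); remainder r = 67 - 50j is made from {1,3} in ⌊r/3⌋+1 ways. r = 67, 17 → 23 + 6 = 29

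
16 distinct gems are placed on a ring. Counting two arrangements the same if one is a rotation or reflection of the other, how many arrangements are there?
(16-1)!/2 = 1307674368000/2 = 653837184000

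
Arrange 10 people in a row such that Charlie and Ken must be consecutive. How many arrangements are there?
Treat the 2 as one block: (10-2+1)! × 2! = 362880 × 2 = 725760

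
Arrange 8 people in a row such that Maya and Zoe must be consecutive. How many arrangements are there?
Treat the 2 as one block: (8-2+1)! × 2! = 5040 × 2 = 10080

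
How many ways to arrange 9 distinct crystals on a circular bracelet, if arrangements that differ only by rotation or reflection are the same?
(9-1)!/2 = 40320/2 = 20160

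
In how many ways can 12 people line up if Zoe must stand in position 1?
Fix one position: (12-1)! = 39916800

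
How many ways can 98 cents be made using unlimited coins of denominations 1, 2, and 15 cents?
Coefficient of x^98 in 1/(1-x^1) · 1/(1-x^2) · 1/(1-x^15). Case on j = number of 15-cent coins (j = 0..6); remainder r = 98 - 15j is made from {1,2} in ⌊r/2⌋+1 ways. r = 98, 83, 68, 53, 38, 23, 8 → 50 + 42 + 35 + 27 + 20 + 12 + 5 = 191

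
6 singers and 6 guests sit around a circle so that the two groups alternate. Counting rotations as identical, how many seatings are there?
Fix one of the singers: (6-1)! ways for the remaining singers, × 6! ways for the guests = 120 × 720 = 86400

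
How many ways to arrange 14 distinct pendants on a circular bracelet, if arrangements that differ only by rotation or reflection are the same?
(14-1)!/2 = 6227020800/2 = 3113510400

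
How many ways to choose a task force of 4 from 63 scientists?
C(63,4) = 63!/(4!×59!) = 595665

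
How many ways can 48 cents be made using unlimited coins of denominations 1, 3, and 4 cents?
Coefficient of x^48 in 1/(1-x^1) · 1/(1-x^3) · 1/(1-x^4). Case on j = number of 4-cent coins (j = 0..12); remainder r = 48 - 4j is made from {1,3} in ⌊r/3⌋+1 ways. r = 48, 44, 40, 36, 32, 28, 24, 20, 16, 12, 8, 4, 0 → 17 + 15 + 14 + 13 + 11 + 10 + 9 + 7 + 6 + 5 + 3 + 2 + 1 = 113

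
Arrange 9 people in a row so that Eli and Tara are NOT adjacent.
Total - adjacent = 9! - (9-1)!×2 = 362880 - 80640 = 282240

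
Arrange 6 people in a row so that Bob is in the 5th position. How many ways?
Fix one position: (6-1)! = 120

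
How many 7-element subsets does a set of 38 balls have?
C(38,7) = 38!/(7!×31!) = 12620256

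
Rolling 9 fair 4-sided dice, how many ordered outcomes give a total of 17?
Coefficient of x^17 in (x + x² + ... + x^4)^9. By inclusion-exclusion on dice exceeding 4: Σ_j (-1)^j C(9,j)·C(17-1-4j, 8) = C(9,0)·C(16,8) - C(9,1)·C(12,8) + C(9,2)·C(8,8) = 1·12870 - 9·495 + 36·1 = 8451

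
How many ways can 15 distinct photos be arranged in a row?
15! = 1307674368000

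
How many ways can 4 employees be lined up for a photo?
4! = 24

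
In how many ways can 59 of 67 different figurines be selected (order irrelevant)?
C(67,59) = 67!/(59!×8!) = 6522361560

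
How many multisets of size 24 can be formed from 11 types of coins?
C(24+11-1, 11-1) = C(34, 10) = 131128140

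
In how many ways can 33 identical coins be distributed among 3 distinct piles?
C(33+3-1, 3-1) = C(35, 2) = 595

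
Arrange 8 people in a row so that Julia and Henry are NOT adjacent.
Total - adjacent = 8! - (8-1)!×2 = 40320 - 10080 = 30240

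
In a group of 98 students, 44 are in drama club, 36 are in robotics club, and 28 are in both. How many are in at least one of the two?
|A∪B| = |A| + |B| - |A∩B| = 44 + 36 - 28 = 52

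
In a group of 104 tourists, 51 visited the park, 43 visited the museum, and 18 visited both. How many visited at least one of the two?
|A∪B| = |A| + |B| - |A∩B| = 51 + 43 - 18 = 76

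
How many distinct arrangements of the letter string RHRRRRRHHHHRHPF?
15! / (7! × 1! × 1! × 6!) = 360360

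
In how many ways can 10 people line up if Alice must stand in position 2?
Fix one position: (10-1)! = 362880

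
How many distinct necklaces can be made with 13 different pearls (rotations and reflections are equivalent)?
(13-1)!/2 = 479001600/2 = 239500800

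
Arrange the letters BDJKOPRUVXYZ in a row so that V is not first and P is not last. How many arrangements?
By inclusion-exclusion: 12! - 2×(12-1)! + (12-2)! = 479001600 - 79833600 + 3628800 = 402796800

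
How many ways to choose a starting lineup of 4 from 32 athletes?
C(32,4) = 32!/(4!×28!) = 35960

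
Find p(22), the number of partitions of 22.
Pentagonal recurrence p(n) = p(n-1) + p(n-2) - p(n-5) - p(n-7) + p(n-12) + p(n-15) - ... gives p(0..21) = 1, 1, 2, 3, 5, 7, 11, 15, 22, 30, 42, 56, 77, 101, 135, 176, 231, 297, 385, 490, 627, 792. p(22) = p(21) + p(20) - p(17) - p(15) + p(10) + p(7) - p(0) = 792 + 627 - 297 - 176 + 42 + 15 - 1 = 1002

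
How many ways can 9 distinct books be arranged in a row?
9! = 362880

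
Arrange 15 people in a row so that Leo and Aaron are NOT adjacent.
Total - adjacent = 15! - (15-1)!×2 = 1307674368000 - 174356582400 = 1133317785600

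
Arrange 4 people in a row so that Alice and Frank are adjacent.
Treat as block: (4-1)! × 2! = 6 × 2 = 12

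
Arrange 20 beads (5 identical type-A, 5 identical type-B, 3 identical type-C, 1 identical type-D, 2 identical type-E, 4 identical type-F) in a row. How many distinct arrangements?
20! / (5! × 5! × 3! × 1! × 2! × 4!) = 586637251200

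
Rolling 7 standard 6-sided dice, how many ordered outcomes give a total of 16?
Coefficient of x^16 in (x + x² + ... + x^6)^7. By inclusion-exclusion on dice exceeding 6: Σ_j (-1)^j C(7,j)·C(16-1-6j, 6) = C(7,0)·C(15,6) - C(7,1)·C(9,6) = 1·5005 - 7·84 = 4417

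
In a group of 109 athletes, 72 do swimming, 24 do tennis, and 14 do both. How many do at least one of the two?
|A∪B| = |A| + |B| - |A∩B| = 72 + 24 - 14 = 82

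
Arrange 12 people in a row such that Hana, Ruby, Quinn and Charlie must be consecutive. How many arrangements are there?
Treat the 4 as one block: (12-4+1)! × 4! = 362880 × 24 = 8709120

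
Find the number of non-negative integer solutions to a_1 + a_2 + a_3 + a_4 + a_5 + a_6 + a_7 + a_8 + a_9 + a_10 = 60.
C(60+10-1, 10-1) = C(69, 9) = 56672074888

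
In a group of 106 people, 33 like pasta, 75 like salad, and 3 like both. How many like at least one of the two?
|A∪B| = |A| + |B| - |A∩B| = 33 + 75 - 3 = 105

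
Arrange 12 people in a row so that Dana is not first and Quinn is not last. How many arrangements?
By inclusion-exclusion: 12! - 2×(12-1)! + (12-2)! = 479001600 - 79833600 + 3628800 = 402796800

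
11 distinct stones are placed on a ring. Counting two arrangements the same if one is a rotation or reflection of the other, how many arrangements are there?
(11-1)!/2 = 3628800/2 = 1814400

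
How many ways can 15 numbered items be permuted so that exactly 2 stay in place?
Choose the 2 fixed points C(15,2) = 105, derange the rest: !13 = Σ_{j=0}^{13} (-1)^j·13!/j! = 6227020800 - 6227020800 + 3113510400 - 1037836800 + 259459200 - 51891840 + 8648640 - 1235520 + 154440 - 17160 + 1716 - 156 + 13 - 1 = 2290792932. Product = 105 × 2290792932 = 240533257860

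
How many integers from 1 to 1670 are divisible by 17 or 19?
⌊1670/17⌋ + ⌊1670/19⌋ - ⌊1670/323⌋ = 98 + 87 - 5 = 180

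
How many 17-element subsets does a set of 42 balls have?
C(42,17) = 42!/(17!×25!) = 254661927156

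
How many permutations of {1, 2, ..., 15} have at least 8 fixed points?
Exactly j fixed points: C(15,j)·!(15-j); sum over j ≥ 8 (derangement numbers via !m = (m-1)·(!(m-1) + !(m-2)): !0..!7 = 1, 0, 1, 2, 9, 44, 265, 1854). Σ_{j=8}^{15} C(15,j)·!(15-j) = C(15,8)·!7 + C(15,9)·!6 + C(15,10)·!5 + C(15,11)·!4 + C(15,12)·!3 + C(15,13)·!2 + C(15,14)·!1 + C(15,15)·!0 = 6435·1854 + 5005·265 + 3003·44 + 1365·9 + 455·2 + 105·1 + 15·0 + 1·1 = 13402248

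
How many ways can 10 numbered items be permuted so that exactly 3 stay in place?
Choose the 3 fixed points C(10,3) = 120, derange the rest: !7 = Σ_{j=0}^{7} (-1)^j·7!/j! = 5040 - 5040 + 2520 - 840 + 210 - 42 + 7 - 1 = 1854. Product = 120 × 1854 = 222480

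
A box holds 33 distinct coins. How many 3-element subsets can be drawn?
C(33,3) = 33!/(3!×30!) = 5456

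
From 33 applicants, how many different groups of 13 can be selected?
C(33,13) = 33!/(13!×20!) = 573166440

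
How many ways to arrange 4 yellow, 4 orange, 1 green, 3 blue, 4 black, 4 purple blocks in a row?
20! / (4! × 4! × 1! × 3! × 4! × 4!) = 1222160940000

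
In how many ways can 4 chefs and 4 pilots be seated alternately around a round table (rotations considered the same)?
Fix one of the chefs: (4-1)! ways for the remaining chefs, × 4! ways for the pilots = 6 × 24 = 144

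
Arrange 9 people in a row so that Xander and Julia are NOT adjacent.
Total - adjacent = 9! - (9-1)!×2 = 362880 - 80640 = 282240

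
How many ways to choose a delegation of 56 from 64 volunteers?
C(64,56) = 64!/(56!×8!) = 4426165368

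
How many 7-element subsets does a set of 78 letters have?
C(78,7) = 78!/(7!×71!) = 2641902120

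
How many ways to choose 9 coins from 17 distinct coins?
C(17,9) = 17!/(9!×8!) = 24310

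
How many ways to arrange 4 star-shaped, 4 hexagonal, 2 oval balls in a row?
10! / (4! × 4! × 2!) = 3150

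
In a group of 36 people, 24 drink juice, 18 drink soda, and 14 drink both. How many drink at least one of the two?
|A∪B| = |A| + |B| - |A∩B| = 24 + 18 - 14 = 28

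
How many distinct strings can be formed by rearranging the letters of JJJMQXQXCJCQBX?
14! / (3! × 2! × 1! × 4! × 1! × 3!) = 50450400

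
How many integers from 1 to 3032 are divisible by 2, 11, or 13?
⌊3032/2⌋+⌊3032/11⌋+⌊3032/13⌋ - ⌊3032/22⌋-⌊3032/26⌋-⌊3032/143⌋ + ⌊3032/286⌋ = 1516+275+233 - 137-116-21 + 10 = 1760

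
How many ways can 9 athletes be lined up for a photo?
9! = 362880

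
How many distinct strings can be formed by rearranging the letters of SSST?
4! / (3! × 1!) = 4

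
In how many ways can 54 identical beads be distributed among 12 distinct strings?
C(54+12-1, 12-1) = C(65, 11) = 895068996640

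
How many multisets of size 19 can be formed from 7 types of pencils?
C(19+7-1, 7-1) = C(25, 6) = 177100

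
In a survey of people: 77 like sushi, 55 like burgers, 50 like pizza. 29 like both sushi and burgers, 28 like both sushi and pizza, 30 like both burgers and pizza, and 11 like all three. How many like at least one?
|A∪B∪C| = 77+55+50-29-28-30+11 = 106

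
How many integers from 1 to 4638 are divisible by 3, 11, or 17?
⌊4638/3⌋+⌊4638/11⌋+⌊4638/17⌋ - ⌊4638/33⌋-⌊4638/51⌋-⌊4638/187⌋ + ⌊4638/561⌋ = 1546+421+272 - 140-90-24 + 8 = 1993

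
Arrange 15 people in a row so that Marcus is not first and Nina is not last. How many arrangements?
By inclusion-exclusion: 15! - 2×(15-1)! + (15-2)! = 1307674368000 - 174356582400 + 6227020800 = 1139544806400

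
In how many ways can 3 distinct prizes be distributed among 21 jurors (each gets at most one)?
P(21,3) = 21!/(21-3)! = 7980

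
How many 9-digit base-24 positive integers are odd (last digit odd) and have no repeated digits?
Last∈{1,3,5,7,9,11,13,15,17,19,21,23}. Last=0: 0. Last nonzero: 12×22×P(22,7) = 226919024640. Total = 226919024640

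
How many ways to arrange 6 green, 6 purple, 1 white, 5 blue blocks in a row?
18! / (6! × 6! × 1! × 5!) = 102918816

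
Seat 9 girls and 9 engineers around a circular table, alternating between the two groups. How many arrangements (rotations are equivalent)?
Fix one of the girls: (9-1)! ways for the remaining girls, × 9! ways for the engineers = 40320 × 362880 = 14631321600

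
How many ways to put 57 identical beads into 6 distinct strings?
C(57+6-1, 6-1) = C(62, 5) = 6471002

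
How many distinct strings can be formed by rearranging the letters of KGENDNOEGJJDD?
13! / (1! × 2! × 2! × 3! × 2! × 2! × 1!) = 64864800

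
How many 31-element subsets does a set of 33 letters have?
C(33,31) = 33!/(31!×2!) = 528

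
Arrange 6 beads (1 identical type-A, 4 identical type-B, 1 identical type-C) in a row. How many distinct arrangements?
6! / (1! × 4! × 1!) = 30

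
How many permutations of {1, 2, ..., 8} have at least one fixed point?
Complement of the derangements. !8 = Σ_{j=0}^{8} (-1)^j·8!/j! = 40320 - 40320 + 20160 - 6720 + 1680 - 336 + 56 - 8 + 1 = 14833. 8! - !8 = 40320 - 14833 = 25487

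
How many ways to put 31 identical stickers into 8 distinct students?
C(31+8-1, 8-1) = C(38, 7) = 12620256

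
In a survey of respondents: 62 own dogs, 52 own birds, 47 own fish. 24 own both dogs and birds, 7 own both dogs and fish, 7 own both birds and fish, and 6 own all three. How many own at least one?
|A∪B∪C| = 62+52+47-24-7-7+6 = 129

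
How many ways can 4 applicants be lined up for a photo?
4! = 24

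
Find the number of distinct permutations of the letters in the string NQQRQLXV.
8! / (1! × 1! × 3! × 1! × 1! × 1!) = 6720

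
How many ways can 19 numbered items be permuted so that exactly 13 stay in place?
Choose the 13 fixed points C(19,13) = 27132, derange the rest: !6 = Σ_{j=0}^{6} (-1)^j·6!/j! = 720 - 720 + 360 - 120 + 30 - 6 + 1 = 265. Product = 27132 × 265 = 7189980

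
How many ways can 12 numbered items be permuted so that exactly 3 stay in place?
Choose the 3 fixed points C(12,3) = 220, derange the rest: !9 = Σ_{j=0}^{9} (-1)^j·9!/j! = 362880 - 362880 + 181440 - 60480 + 15120 - 3024 + 504 - 72 + 9 - 1 = 133496. Product = 220 × 133496 = 29369120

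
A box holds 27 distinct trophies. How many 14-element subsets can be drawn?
C(27,14) = 27!/(14!×13!) = 20058300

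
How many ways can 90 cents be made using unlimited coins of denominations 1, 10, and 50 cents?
Coefficient of x^90 in 1/(1-x^1) · 1/(1-x^10) · 1/(1-x^50). Case on j = number of 50-cent coins (j = 0..1); remainder r = 90 - 50j is made from {1,10} in ⌊r/10⌋+1 ways. r = 90, 40 → 10 + 5 = 15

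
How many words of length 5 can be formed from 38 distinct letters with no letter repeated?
P(38,5) = 38!/(38-5)! = 60233040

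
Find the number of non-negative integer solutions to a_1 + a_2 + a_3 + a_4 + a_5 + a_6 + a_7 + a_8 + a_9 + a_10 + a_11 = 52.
C(52+11-1, 11-1) = C(62, 10) = 107518933731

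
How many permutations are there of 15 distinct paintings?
15! = 1307674368000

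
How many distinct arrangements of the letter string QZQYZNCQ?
8! / (1! × 3! × 1! × 2! × 1!) = 3360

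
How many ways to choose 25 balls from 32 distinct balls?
C(32,25) = 32!/(25!×7!) = 3365856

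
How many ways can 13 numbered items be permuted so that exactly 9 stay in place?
Choose the 9 fixed points C(13,9) = 715, derange the rest: !4 = Σ_{j=0}^{4} (-1)^j·4!/j! = 24 - 24 + 12 - 4 + 1 = 9. Product = 715 × 9 = 6435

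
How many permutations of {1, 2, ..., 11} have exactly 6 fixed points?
Choose the 6 fixed points C(11,6) = 462, derange the rest: !5 = Σ_{j=0}^{5} (-1)^j·5!/j! = 120 - 120 + 60 - 20 + 5 - 1 = 44. Product = 462 × 44 = 20328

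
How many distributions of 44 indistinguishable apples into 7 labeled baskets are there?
C(44+7-1, 7-1) = C(50, 6) = 15890700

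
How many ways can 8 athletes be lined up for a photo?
8! = 40320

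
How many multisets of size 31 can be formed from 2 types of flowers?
C(31+2-1, 2-1) = C(32, 1) = 32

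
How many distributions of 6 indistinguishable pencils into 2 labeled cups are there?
C(6+2-1, 2-1) = C(7, 1) = 7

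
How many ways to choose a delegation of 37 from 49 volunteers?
C(49,37) = 49!/(37!×12!) = 92263734836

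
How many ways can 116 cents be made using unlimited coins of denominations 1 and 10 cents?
Coefficient of x^116 in 1/(1-x^1) · 1/(1-x^10). Use j coins of 10 for j = 0..⌊116/10⌋ = 11, the rest in 1s: 11 + 1 = 12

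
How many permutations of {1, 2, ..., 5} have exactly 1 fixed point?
Choose the 1 fixed point C(5,1) = 5, derange the rest: !4 = Σ_{j=0}^{4} (-1)^j·4!/j! = 24 - 24 + 12 - 4 + 1 = 9. Product = 5 × 9 = 45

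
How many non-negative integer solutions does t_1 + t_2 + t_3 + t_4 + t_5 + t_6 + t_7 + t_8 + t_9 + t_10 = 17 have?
C(17+10-1, 10-1) = C(26, 9) = 3124550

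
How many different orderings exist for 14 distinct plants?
14! = 87178291200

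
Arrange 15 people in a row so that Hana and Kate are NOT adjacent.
Total - adjacent = 15! - (15-1)!×2 = 1307674368000 - 174356582400 = 1133317785600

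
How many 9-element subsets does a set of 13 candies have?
C(13,9) = 13!/(9!×4!) = 715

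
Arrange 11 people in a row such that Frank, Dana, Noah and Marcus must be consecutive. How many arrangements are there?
Treat the 4 as one block: (11-4+1)! × 4! = 40320 × 24 = 967680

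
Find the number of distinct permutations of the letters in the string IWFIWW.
6! / (2! × 3! × 1!) = 60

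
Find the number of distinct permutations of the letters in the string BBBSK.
5! / (1! × 1! × 3!) = 20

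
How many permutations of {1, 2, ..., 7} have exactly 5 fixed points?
Choose the 5 fixed points C(7,5) = 21, derange the rest: !2 = Σ_{j=0}^{2} (-1)^j·2!/j! = 2 - 2 + 1 = 1. Product = 21 × 1 = 21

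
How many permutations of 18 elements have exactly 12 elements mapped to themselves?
Choose the 12 fixed points C(18,12) = 18564, derange the rest: !6 = Σ_{j=0}^{6} (-1)^j·6!/j! = 720 - 720 + 360 - 120 + 30 - 6 + 1 = 265. Product = 18564 × 265 = 4919460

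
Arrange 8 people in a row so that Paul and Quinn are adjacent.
Treat as block: (8-1)! × 2! = 5040 × 2 = 10080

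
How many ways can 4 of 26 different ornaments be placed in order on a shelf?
P(26,4) = 26!/(26-4)! = 358800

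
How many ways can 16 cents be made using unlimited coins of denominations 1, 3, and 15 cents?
Coefficient of x^16 in 1/(1-x^1) · 1/(1-x^3) · 1/(1-x^15). Case on j = number of 15-cent coins (j = 0..1); remainder r = 16 - 15j is made from {1,3} in ⌊r/3⌋+1 ways. r = 16, 1 → 6 + 1 = 7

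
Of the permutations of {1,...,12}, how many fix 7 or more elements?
Exactly j fixed points: C(12,j)·!(12-j); sum over j ≥ 7 (derangement numbers via !m = (m-1)·(!(m-1) + !(m-2)): !0..!5 = 1, 0, 1, 2, 9, 44). Σ_{j=7}^{12} C(12,j)·!(12-j) = C(12,7)·!5 + C(12,8)·!4 + C(12,9)·!3 + C(12,10)·!2 + C(12,11)·!1 + C(12,12)·!0 = 792·44 + 495·9 + 220·2 + 66·1 + 12·0 + 1·1 = 39810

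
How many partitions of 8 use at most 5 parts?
By conjugation, equals partitions of 8 into parts ≤ 5. Let r_j(i) = number of partitions of i into parts ≤ j, for i = 0..8. r_1(i) = 1 for all i; r_j(i) = r_{j-1}(i) + r_j(i-j). Rows j = 2..5: ≤2: 1 1 2 2 3 3 4 4 5; ≤3: 1 1 2 3 4 5 7 8 10; ≤4: 1 1 2 3 5 6 9 11 15; ≤5: 1 1 2 3 5 7 10 13 18. r_5(8) = 18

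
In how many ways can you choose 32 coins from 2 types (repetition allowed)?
C(32+2-1, 2-1) = C(33, 1) = 33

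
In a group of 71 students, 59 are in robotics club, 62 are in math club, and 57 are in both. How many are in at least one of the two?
|A∪B| = |A| + |B| - |A∩B| = 59 + 62 - 57 = 64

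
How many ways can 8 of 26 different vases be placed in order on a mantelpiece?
P(26,8) = 26!/(26-8)! = 62990928000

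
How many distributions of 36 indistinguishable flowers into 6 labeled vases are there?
C(36+6-1, 6-1) = C(41, 5) = 749398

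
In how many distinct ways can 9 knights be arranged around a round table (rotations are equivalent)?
Circular: fix one position, arrange the rest. (9-1)! = 40320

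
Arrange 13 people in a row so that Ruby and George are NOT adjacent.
Total - adjacent = 13! - (13-1)!×2 = 6227020800 - 958003200 = 5269017600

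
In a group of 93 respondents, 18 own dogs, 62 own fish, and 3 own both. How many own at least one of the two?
|A∪B| = |A| + |B| - |A∩B| = 18 + 62 - 3 = 77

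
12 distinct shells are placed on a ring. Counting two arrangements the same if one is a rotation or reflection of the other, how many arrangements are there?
(12-1)!/2 = 39916800/2 = 19958400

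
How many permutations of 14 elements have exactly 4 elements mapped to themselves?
Choose the 4 fixed points C(14,4) = 1001, derange the rest: !10 = Σ_{j=0}^{10} (-1)^j·10!/j! = 3628800 - 3628800 + 1814400 - 604800 + 151200 - 30240 + 5040 - 720 + 90 - 10 + 1 = 1334961. Product = 1001 × 1334961 = 1336295961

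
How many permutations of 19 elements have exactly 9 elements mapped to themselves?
Choose the 9 fixed points C(19,9) = 92378, derange the rest: !10 = Σ_{j=0}^{10} (-1)^j·10!/j! = 3628800 - 3628800 + 1814400 - 604800 + 151200 - 30240 + 5040 - 720 + 90 - 10 + 1 = 1334961. Product = 92378 × 1334961 = 123321027258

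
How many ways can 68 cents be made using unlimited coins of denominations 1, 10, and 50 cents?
Coefficient of x^68 in 1/(1-x^1) · 1/(1-x^10) · 1/(1-x^50). Case on j = number of 50-cent coins (j = 0..1); remainder r = 68 - 50j is made from {1,10} in ⌊r/10⌋+1 ways. r = 68, 18 → 7 + 2 = 9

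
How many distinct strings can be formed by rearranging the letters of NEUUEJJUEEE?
11! / (2! × 1! × 3! × 5!) = 27720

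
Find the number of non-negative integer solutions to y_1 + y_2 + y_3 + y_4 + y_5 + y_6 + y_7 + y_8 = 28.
C(28+8-1, 8-1) = C(35, 7) = 6724520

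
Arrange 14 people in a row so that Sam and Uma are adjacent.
Treat as block: (14-1)! × 2! = 6227020800 × 2 = 12454041600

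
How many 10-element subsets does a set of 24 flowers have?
C(24,10) = 24!/(10!×14!) = 1961256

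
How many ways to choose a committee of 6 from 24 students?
C(24,6) = 24!/(6!×18!) = 134596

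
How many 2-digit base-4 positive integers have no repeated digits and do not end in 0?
Last digit: 3 nonzero choices. First digit: 2 (nonzero, ≠last). Middle 0: P(2,0) = 1. Total = 6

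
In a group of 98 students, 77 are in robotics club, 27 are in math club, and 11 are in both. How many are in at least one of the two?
|A∪B| = |A| + |B| - |A∩B| = 77 + 27 - 11 = 93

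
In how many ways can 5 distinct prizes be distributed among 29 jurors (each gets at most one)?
P(29,5) = 29!/(29-5)! = 14250600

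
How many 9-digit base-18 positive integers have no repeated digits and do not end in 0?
Last digit: 17 nonzero choices. First digit: 16 (nonzero, ≠last). Middle 7: P(16,7) = 57657600. Total = 15682867200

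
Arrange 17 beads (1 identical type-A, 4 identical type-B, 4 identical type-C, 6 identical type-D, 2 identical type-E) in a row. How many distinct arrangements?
17! / (1! × 4! × 4! × 6! × 2!) = 428828400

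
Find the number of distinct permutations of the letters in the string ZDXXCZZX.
8! / (3! × 3! × 1! × 1!) = 1120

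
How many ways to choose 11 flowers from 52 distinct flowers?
C(52,11) = 52!/(11!×41!) = 60403728840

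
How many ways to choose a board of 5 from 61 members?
C(61,5) = 61!/(5!×56!) = 5949147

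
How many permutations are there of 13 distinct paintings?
13! = 6227020800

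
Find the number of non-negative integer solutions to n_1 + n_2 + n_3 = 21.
C(21+3-1, 3-1) = C(23, 2) = 253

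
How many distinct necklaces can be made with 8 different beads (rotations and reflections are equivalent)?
(8-1)!/2 = 5040/2 = 2520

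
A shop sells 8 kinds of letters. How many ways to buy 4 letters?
C(4+8-1, 8-1) = C(11, 7) = 330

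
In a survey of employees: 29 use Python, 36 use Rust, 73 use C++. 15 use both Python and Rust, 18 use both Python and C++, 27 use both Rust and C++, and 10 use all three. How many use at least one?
|A∪B∪C| = 29+36+73-15-18-27+10 = 88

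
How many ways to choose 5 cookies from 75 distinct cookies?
C(75,5) = 75!/(5!×70!) = 17259390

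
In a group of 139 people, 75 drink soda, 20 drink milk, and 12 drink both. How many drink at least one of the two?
|A∪B| = |A| + |B| - |A∩B| = 75 + 20 - 12 = 83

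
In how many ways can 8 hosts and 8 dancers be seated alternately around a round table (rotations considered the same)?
Fix one of the hosts: (8-1)! ways for the remaining hosts, × 8! ways for the dancers = 5040 × 40320 = 203212800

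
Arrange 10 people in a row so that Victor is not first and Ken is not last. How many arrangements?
By inclusion-exclusion: 10! - 2×(10-1)! + (10-2)! = 3628800 - 725760 + 40320 = 2943360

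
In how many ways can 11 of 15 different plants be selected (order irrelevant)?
C(15,11) = 15!/(11!×4!) = 1365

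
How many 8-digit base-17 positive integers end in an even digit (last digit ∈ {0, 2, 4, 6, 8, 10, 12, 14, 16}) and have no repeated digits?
Last∈{0,2,4,6,8,10,12,14,16}. Last=0: 57657600. Last nonzero: 8×15×P(15,6) = 432432000. Total = 490089600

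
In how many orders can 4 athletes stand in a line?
4! = 24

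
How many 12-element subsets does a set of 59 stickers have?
C(59,12) = 59!/(12!×47!) = 1119487075980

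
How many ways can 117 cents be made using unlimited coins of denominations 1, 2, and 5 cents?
Coefficient of x^117 in 1/(1-x^1) · 1/(1-x^2) · 1/(1-x^5). Case on j = number of 5-cent coins (j = 0..23); remainder r = 117 - 5j is made from {1,2} in ⌊r/2⌋+1 ways. r = 117, 112, 107, 102, 97, 92, 87, 82, 77, 72, 67, 62, 57, 52, 47, 42, 37, 32, 27, 22, 17, 12, 7, 2 → 59 + 57 + 54 + 52 + 49 + 47 + 44 + 42 + 39 + 37 + 34 + 32 + 29 + 27 + 24 + 22 + 19 + 17 + 14 + 12 + 9 + 7 + 4 + 2 = 732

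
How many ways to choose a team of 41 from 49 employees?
C(49,41) = 49!/(41!×8!) = 450978066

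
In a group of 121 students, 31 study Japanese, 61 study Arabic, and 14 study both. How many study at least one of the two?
|A∪B| = |A| + |B| - |A∩B| = 31 + 61 - 14 = 78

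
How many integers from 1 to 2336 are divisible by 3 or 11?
⌊2336/3⌋ + ⌊2336/11⌋ - ⌊2336/33⌋ = 778 + 212 - 70 = 920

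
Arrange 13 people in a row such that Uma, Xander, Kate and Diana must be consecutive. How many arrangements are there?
Treat the 4 as one block: (13-4+1)! × 4! = 3628800 × 24 = 87091200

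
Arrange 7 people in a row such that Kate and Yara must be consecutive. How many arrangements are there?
Treat the 2 as one block: (7-2+1)! × 2! = 720 × 2 = 1440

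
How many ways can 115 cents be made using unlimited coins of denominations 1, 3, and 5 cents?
Coefficient of x^115 in 1/(1-x^1) · 1/(1-x^3) · 1/(1-x^5). Case on j = number of 5-cent coins (j = 0..23); remainder r = 115 - 5j is made from {1,3} in ⌊r/3⌋+1 ways. r = 115, 110, 105, 100, 95, 90, 85, 80, 75, 70, 65, 60, 55, 50, 45, 40, 35, 30, 25, 20, 15, 10, 5, 0 → 39 + 37 + 36 + 34 + 32 + 31 + 29 + 27 + 26 + 24 + 22 + 21 + 19 + 17 + 16 + 14 + 12 + 11 + 9 + 7 + 6 + 4 + 2 + 1 = 476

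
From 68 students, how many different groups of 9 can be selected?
C(68,9) = 68!/(9!×59!) = 49280065120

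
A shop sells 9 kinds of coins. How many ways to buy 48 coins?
C(48+9-1, 9-1) = C(56, 8) = 1420494075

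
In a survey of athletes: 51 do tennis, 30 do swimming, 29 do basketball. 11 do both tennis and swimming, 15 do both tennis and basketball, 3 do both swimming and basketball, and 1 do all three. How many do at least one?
|A∪B∪C| = 51+30+29-11-15-3+1 = 82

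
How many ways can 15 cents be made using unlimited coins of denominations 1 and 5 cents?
Coefficient of x^15 in 1/(1-x^1) · 1/(1-x^5). Use j coins of 5 for j = 0..⌊15/5⌋ = 3, the rest in 1s: 3 + 1 = 4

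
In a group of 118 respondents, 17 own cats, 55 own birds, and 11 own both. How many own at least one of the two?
|A∪B| = |A| + |B| - |A∩B| = 17 + 55 - 11 = 61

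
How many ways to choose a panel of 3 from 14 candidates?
C(14,3) = 14!/(3!×11!) = 364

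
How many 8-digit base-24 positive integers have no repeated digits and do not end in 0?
Last digit: 23 nonzero choices. First digit: 22 (nonzero, ≠last). Middle 6: P(22,6) = 53721360. Total = 27183008160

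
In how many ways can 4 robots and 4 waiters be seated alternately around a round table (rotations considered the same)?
Fix one of the robots: (4-1)! ways for the remaining robots, × 4! ways for the waiters = 6 × 24 = 144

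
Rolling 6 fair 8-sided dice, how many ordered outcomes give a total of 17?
Coefficient of x^17 in (x + x² + ... + x^8)^6. By inclusion-exclusion on dice exceeding 8: Σ_j (-1)^j C(6,j)·C(17-1-8j, 5) = C(6,0)·C(16,5) - C(6,1)·C(8,5) = 1·4368 - 6·56 = 4032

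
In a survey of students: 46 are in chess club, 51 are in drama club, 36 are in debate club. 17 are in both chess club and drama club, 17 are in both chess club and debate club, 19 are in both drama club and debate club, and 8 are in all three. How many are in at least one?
|A∪B∪C| = 46+51+36-17-17-19+8 = 88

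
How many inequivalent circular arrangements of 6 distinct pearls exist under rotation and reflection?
(6-1)!/2 = 120/2 = 60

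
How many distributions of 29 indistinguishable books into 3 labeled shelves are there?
C(29+3-1, 3-1) = C(31, 2) = 465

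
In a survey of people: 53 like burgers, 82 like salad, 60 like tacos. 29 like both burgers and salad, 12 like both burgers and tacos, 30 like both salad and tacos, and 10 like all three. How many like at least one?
|A∪B∪C| = 53+82+60-29-12-30+10 = 134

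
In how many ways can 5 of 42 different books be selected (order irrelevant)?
C(42,5) = 42!/(5!×37!) = 850668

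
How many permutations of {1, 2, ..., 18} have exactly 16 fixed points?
Choose the 16 fixed points C(18,16) = 153, derange the rest: !2 = Σ_{j=0}^{2} (-1)^j·2!/j! = 2 - 2 + 1 = 1. Product = 153 × 1 = 153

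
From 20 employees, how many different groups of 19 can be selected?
C(20,19) = 20!/(19!×1!) = 20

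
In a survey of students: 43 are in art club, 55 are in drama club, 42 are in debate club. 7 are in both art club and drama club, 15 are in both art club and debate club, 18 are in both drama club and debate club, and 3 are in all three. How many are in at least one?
|A∪B∪C| = 43+55+42-7-15-18+3 = 103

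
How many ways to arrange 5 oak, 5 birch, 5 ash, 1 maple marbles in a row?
16! / (5! × 5! × 5! × 1!) = 12108096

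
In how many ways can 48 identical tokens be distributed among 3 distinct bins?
C(48+3-1, 3-1) = C(50, 2) = 1225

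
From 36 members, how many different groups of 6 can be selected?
C(36,6) = 36!/(6!×30!) = 1947792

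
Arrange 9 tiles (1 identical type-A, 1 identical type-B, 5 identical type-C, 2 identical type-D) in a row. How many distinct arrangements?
9! / (1! × 1! × 5! × 2!) = 1512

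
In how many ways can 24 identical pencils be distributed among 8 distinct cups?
C(24+8-1, 8-1) = C(31, 7) = 2629575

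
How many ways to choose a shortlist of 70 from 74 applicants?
C(74,70) = 74!/(70!×4!) = 1150626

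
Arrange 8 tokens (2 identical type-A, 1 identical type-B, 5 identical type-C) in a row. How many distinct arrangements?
8! / (2! × 1! × 5!) = 168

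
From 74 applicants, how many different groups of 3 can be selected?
C(74,3) = 74!/(3!×71!) = 64824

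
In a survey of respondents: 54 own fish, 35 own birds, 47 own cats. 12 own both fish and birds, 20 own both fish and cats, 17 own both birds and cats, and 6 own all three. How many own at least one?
|A∪B∪C| = 54+35+47-12-20-17+6 = 93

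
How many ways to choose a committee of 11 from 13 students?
C(13,11) = 13!/(11!×2!) = 78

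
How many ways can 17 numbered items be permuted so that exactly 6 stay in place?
Choose the 6 fixed points C(17,6) = 12376, derange the rest: !11 = Σ_{j=0}^{11} (-1)^j·11!/j! = 39916800 - 39916800 + 19958400 - 6652800 + 1663200 - 332640 + 55440 - 7920 + 990 - 110 + 11 - 1 = 14684570. Product = 12376 × 14684570 = 181736238320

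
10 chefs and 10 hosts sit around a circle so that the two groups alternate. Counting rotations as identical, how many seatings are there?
Fix one of the chefs: (10-1)! ways for the remaining chefs, × 10! ways for the hosts = 362880 × 3628800 = 1316818944000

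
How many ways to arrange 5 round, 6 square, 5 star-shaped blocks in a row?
16! / (5! × 6! × 5!) = 2018016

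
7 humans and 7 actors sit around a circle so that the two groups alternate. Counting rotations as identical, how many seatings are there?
Fix one of the humans: (7-1)! ways for the remaining humans, × 7! ways for the actors = 720 × 5040 = 3628800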